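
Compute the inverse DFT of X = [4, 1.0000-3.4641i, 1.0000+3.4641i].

x[n] = (1/3) Σ(k=0 to 2) X[k] · e^(2πikn/3)

Computing each x[n]:
x[0] = 2
x[1] = 3
x[2] = -1

x = [2, 3, -1]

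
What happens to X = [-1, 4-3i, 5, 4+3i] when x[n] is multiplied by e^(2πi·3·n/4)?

Modulation property: DFT(ω_4^(-3n)·x[n]) = X[(k-3) mod 4], so circularly shift X by 3 positions.

X[k-3] = [4-3i, 5, 4+3i, -1]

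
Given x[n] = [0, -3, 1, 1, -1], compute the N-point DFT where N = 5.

X[k] = Σ(n=0 to 4) x[n] · ω_5^(nk)
where ω_5 = e^(-2πi/5)

Computing each X[k]:
X[0] = -2
X[1] = -2.8541+1.9021i
X[2] = 3.8541+1.1756i
X[3] = 3.8541-1.1756i
X[4] = -2.8541-1.9021i

X = [-2, -2.8541+1.9021i, 3.8541+1.1756i, 3.8541-1.1756i, -2.8541-1.9021i]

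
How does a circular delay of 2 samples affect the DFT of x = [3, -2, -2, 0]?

Time shift by 2: X_shifted[k] = ω_4^(2k) · X[k]
Shifted x = [-2, 0, 3, -2]

DFT(x[n-2]) = [-1, -5-2i, 3, -5+2i]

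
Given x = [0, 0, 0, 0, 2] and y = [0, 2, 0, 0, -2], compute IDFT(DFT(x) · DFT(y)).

(x ⊛ y)[n] = Σ(m=0 to 4) x[m] · y[(n-m) mod 5]

Computing each output sample:
(x ⊛ y)[0] = 4
(x ⊛ y)[1] = 0
(x ⊛ y)[2] = 0
(x ⊛ y)[3] = -4
(x ⊛ y)[4] = 0

x ⊛ y = [4, 0, 0, -4, 0]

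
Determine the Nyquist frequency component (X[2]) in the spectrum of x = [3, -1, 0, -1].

X[2] = Σ(n=0 to 3) x[n] · ω_4^(2n) where ω_4 = e^(-2πi/4)
= (3)·ω_4^0 + (-1)·ω_4^2 + (0)·ω_4^4 + (-1)·ω_4^6

X[2] = 5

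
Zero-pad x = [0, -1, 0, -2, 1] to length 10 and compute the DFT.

Original 5-point DFT: [-2, 1.6180+0.7265i, -0.6180+3.0777i, -0.6180-3.0777i, 1.6180-0.7265i]
Zero-padded 10-point DFT provides frequency interpolation.

DFT_10([x, 0, ...]) = [-2, -1.0000+1.9021i, 1.6180+0.7265i, -1.0000-1.1756i, -0.6180+3.0777i, 4, -0.6180-3.0777i, -1.0000+1.1756i, 1.6180-0.7265i, -1.0000-1.9021i]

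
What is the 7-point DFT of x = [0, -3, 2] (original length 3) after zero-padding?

Original 3-point DFT: [-1, 0.5000+4.3301i, 0.5000-4.3301i]
Zero-padded 7-point DFT provides frequency interpolation.

DFT_7([x, 0, ...]) = [-1, -2.3155+0.3956i, -1.1344+3.7926i, 3.9499+2.8653i, 3.9499-2.8653i, -1.1344-3.7926i, -2.3155-0.3956i]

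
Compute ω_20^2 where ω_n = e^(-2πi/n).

ω_20^2 = e^(-2πi·2/20)
= cos(-2π·2/20) + i·sin(-2π·2/20)
= cos(-4π/20) + i·sin(-4π/20)

ω_20^2 = cos(-4π/20) + i·sin(-4π/20) = 0.8090-0.5878i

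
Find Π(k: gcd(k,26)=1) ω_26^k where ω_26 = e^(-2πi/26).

The primitive 26th roots of unity are ω_26^k for k coprime to 26: k ∈ {1, 3, 5, 7, 9, 11, 15, 17, 19, 21, 23, 25}
Their product equals the constant term of the cyclotomic polynomial Φ_26(x) up to sign.
For n ≥ 3, the product of all primitive nth roots of unity is 1. (For n=1 it is 1; for n=2 it is -1.)

1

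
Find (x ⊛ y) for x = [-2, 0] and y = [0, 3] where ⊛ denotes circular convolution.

(x ⊛ y)[n] = Σ(m=0 to 1) x[m] · y[(n-m) mod 2]

Computing each output sample:
(x ⊛ y)[0] = 0
(x ⊛ y)[1] = -6

x ⊛ y = [0, -6]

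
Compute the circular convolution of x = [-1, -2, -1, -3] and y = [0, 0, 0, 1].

(x ⊛ y)[n] = Σ(m=0 to 3) x[m] · y[(n-m) mod 4]

Computing each output sample:
(x ⊛ y)[0] = -2
(x ⊛ y)[1] = -1
(x ⊛ y)[2] = -3
(x ⊛ y)[3] = -1

x ⊛ y = [-2, -1, -3, -1]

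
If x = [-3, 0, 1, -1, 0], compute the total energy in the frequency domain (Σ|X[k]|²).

Parseval: Σ|x[n]|² = (1/N)Σ|X[k]|², so Σ|X[k]|² = N·Σ|x[n]|² = 5·11.0000

Σ|X[k]|² = N·Σ|x[n]|² = 5·11.0000 = 55.0000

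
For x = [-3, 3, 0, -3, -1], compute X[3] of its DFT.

X[3] = Σ(n=0 to 4) x[n] · ω_5^(3n) where ω_5 = e^(-2πi/5)
= (-3)·ω_5^0 + (3)·ω_5^3 + (0)·ω_5^6 + (-3)·ω_5^9 + (-1)·ω_5^12

X[3] = -5.5451-0.5020i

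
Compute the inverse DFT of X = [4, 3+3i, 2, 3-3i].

x[n] = (1/4) Σ(k=0 to 3) X[k] · e^(2πikn/4)

Computing each x[n]:
x[0] = 3
x[1] = -1
x[2] = 0
x[3] = 2

x = [3, -1, 0, 2]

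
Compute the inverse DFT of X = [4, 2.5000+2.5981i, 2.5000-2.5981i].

x[n] = (1/3) Σ(k=0 to 2) X[k] · e^(2πikn/3)

Computing each x[n]:
x[0] = 3
x[1] = -1
x[2] = 2

x = [3, -1, 2]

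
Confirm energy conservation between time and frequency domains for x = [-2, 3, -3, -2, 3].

Time domain:
Σ|x[n]|² = |-2|² + |3|² + |-3|² + |-2|² + |3|² = 35.0000

Frequency domain:
(1/5)Σ|X[k]|² = (1/5)(|-1|² + |3.8992+0.5878i|² + |-8.3992-0.9511i|² + |-8.3992+0.9511i|² + |3.8992-0.5878i|²) = (1/5)·175.0000 = 35.0000

Both sides agree, confirming Parseval's theorem.

Σ|x[n]|² = (1/N)Σ|X[k]|² = 35.0000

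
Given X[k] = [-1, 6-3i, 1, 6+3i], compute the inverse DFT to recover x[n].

x[n] = (1/4) Σ(k=0 to 3) X[k] · e^(2πikn/4)

Computing each x[n]:
x[0] = 3
x[1] = 1
x[2] = -3
x[3] = -2

x = [3, 1, -3, -2]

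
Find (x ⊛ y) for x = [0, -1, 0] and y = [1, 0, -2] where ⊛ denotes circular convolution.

(x ⊛ y)[n] = Σ(m=0 to 2) x[m] · y[(n-m) mod 3]

Computing each output sample:
(x ⊛ y)[0] = 2
(x ⊛ y)[1] = -1
(x ⊛ y)[2] = 0

x ⊛ y = [2, -1, 0]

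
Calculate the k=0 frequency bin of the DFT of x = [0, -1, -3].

X[0] = Σ(n=0 to 2) x[n] · ω_3^0 = Σ x[n]
= (0) + (-1) + (-3)

X[0] = -4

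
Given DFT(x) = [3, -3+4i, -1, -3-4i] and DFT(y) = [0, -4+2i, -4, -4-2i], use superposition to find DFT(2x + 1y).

By linearity: DFT(2x + 1y) = 2·DFT(x) + 1·DFT(y)
= 2·[3, -3+4i, -1, -3-4i] + 1·[0, -4+2i, -4, -4-2i]

Computing element-wise:
Z[0] = 2·(3) + 1·(0) = 6
Z[1] = 2·(-3+4i) + 1·(-4+2i) = -10+10i
Z[2] = 2·(-1) + 1·(-4) = -6
Z[3] = 2·(-3-4i) + 1·(-4-2i) = -10-10i

DFT(2x + 1y) = 2·X + 1·Y = [6, -10+10i, -6, -10-10i]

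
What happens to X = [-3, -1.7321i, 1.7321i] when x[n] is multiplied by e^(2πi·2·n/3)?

Modulation property: DFT(ω_3^(-2n)·x[n]) = X[(k-2) mod 3], so circularly shift X by 2 positions.

X[k-2] = [-1.7321i, 1.7321i, -3]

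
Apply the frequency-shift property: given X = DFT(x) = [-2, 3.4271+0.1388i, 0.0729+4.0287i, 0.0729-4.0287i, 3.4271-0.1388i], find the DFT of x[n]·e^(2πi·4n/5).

Modulation property: DFT(ω_5^(-4n)·x[n]) = X[(k-4) mod 5], so circularly shift X by 4 positions.

X[k-4] = [3.4271+0.1388i, 0.0729+4.0287i, 0.0729-4.0287i, 3.4271-0.1388i, -2]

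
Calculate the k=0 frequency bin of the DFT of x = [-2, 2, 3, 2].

X[0] = Σ(n=0 to 3) x[n] · ω_4^0 = Σ x[n]
= (-2) + (2) + (3) + (2)

X[0] = 5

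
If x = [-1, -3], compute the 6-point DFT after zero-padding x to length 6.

Original 2-point DFT: [-4, 2]
Zero-padded 6-point DFT provides frequency interpolation.

DFT_6([x, 0, ...]) = [-4, -2.5000+2.5981i, 0.5000+2.5981i, 2, 0.5000-2.5981i, -2.5000-2.5981i]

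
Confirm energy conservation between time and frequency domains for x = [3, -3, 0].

Time domain:
Σ|x[n]|² = |3|² + |-3|² + |0|² = 18.0000

Frequency domain:
(1/3)Σ|X[k]|² = (1/3)(|0|² + |4.5000+2.5981i|² + |4.5000-2.5981i|²) = (1/3)·54.0000 = 18.0000

Both sides agree, confirming Parseval's theorem.

Σ|x[n]|² = (1/N)Σ|X[k]|² = 18.0000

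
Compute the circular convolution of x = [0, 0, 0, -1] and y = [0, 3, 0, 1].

(x ⊛ y)[n] = Σ(m=0 to 3) x[m] · y[(n-m) mod 4]

Computing each output sample:
(x ⊛ y)[0] = -3
(x ⊛ y)[1] = 0
(x ⊛ y)[2] = -1
(x ⊛ y)[3] = 0

x ⊛ y = [-3, 0, -1, 0]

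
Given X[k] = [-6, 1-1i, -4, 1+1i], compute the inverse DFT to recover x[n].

x[n] = (1/4) Σ(k=0 to 3) X[k] · e^(2πikn/4)

Computing each x[n]:
x[0] = -2
x[1] = 0
x[2] = -3
x[3] = -1

x = [-2, 0, -3, -1]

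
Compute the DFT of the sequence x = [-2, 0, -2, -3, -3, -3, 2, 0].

X[k] = Σ(n=0 to 7) x[n] · ω_8^(nk)
where ω_8 = e^(-2πi/8)

Computing each X[k]:
X[0] = -11
X[1] = 5.2426+4.0000i
X[2] = -5
X[3] = -3.2426-4.0000i
X[4] = 1
X[5] = -3.2426+4.0000i
X[6] = -5
X[7] = 5.2426-4.0000i

X = [-11, 5.2426+4.0000i, -5, -3.2426-4.0000i, 1, -3.2426+4.0000i, -5, 5.2426-4.0000i]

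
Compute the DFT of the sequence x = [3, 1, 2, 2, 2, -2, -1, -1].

X[k] = Σ(n=0 to 7) x[n] · ω_8^(nk)
where ω_8 = e^(-2πi/8)

Computing each X[k]:
X[0] = 6
X[1] = 1.0000-7.2426i
X[2] = 4+2i
X[3] = 1.0000-1.2426i
X[4] = 6
X[5] = 1.0000+1.2426i
X[6] = 4-2i
X[7] = 1.0000+7.2426i

X = [6, 1.0000-7.2426i, 4+2i, 1.0000-1.2426i, 6, 1.0000+1.2426i, 4-2i, 1.0000+7.2426i]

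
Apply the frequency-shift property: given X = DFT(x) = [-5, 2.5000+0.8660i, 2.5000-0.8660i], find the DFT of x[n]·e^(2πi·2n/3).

Modulation property: DFT(ω_3^(-2n)·x[n]) = X[(k-2) mod 3], so circularly shift X by 2 positions.

X[k-2] = [2.5000+0.8660i, 2.5000-0.8660i, -5]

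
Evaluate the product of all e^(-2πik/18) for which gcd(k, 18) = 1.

The primitive 18th roots of unity are ω_18^k for k coprime to 18: k ∈ {1, 5, 7, 11, 13, 17}
Their product equals the constant term of the cyclotomic polynomial Φ_18(x) up to sign.
For n ≥ 3, the product of all primitive nth roots of unity is 1. (For n=1 it is 1; for n=2 it is -1.)

1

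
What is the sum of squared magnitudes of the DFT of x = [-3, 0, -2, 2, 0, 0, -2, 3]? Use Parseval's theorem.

Parseval: Σ|x[n]|² = (1/N)Σ|X[k]|², so Σ|X[k]|² = N·Σ|x[n]|² = 8·30.0000

Σ|X[k]|² = N·Σ|x[n]|² = 8·30.0000 = 240.0000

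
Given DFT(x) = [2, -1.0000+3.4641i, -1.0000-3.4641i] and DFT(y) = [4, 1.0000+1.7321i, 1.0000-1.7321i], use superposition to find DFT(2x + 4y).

By linearity: DFT(2x + 4y) = 2·DFT(x) + 4·DFT(y)
= 2·[2, -1.0000+3.4641i, -1.0000-3.4641i] + 4·[4, 1.0000+1.7321i, 1.0000-1.7321i]

Computing element-wise:
Z[0] = 2·(2) + 4·(4) = 20
Z[1] = 2·(-1.0000+3.4641i) + 4·(1.0000+1.7321i) = 2.0000+13.8566i
Z[2] = 2·(-1.0000-3.4641i) + 4·(1.0000-1.7321i) = 2.0000-13.8566i

DFT(2x + 4y) = 2·X + 4·Y = [20, 2.0000+13.8566i, 2.0000-13.8566i]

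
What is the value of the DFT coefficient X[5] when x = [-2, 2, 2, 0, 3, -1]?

X[5] = Σ(n=0 to 5) x[n] · ω_6^(5n) where ω_6 = e^(-2πi/6)
= (-2)·ω_6^0 + (2)·ω_6^5 + (2)·ω_6^10 + (0)·ω_6^15 + (3)·ω_6^20 + (-1)·ω_6^25

X[5] = -4.0000+1.7321i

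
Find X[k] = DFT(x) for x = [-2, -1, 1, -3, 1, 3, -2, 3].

X[k] = Σ(n=0 to 7) x[n] · ω_8^(nk)
where ω_8 = e^(-2πi/8)

Computing each X[k]:
X[0] = 0
X[1] = -1.5858+4.0711i
X[2] = -2i
X[3] = -4.4142+10.0711i
X[4] = -4
X[5] = -4.4142-10.0711i
X[6] = 2i
X[7] = -1.5858-4.0711i

X = [0, -1.5858+4.0711i, -2i, -4.4142+10.0711i, -4, -4.4142-10.0711i, 2i, -1.5858-4.0711i]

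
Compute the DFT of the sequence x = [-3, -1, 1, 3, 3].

X[k] = Σ(n=0 to 4) x[n] · ω_5^(nk)
where ω_5 = e^(-2πi/5)

Computing each X[k]:
X[0] = 3
X[1] = -5.6180+4.9798i
X[2] = -3.3820+0.4490i
X[3] = -3.3820-0.4490i
X[4] = -5.6180-4.9798i

X = [3, -5.6180+4.9798i, -3.3820+0.4490i, -3.3820-0.4490i, -5.6180-4.9798i]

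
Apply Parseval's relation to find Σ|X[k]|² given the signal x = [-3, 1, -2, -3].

Parseval: Σ|x[n]|² = (1/N)Σ|X[k]|², so Σ|X[k]|² = N·Σ|x[n]|² = 4·23.0000

Σ|X[k]|² = N·Σ|x[n]|² = 4·23.0000 = 92.0000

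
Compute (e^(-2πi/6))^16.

Since ω_6^6 = 1, powers reduce modulo 6.
16 mod 6 = 4
So ω_6^16 = ω_6^4 = e^(-2πi·4/6)

ω_6^16 = ω_6^4 = -0.5000+0.8660i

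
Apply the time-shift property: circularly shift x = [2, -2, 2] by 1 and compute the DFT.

Time shift by 1: X_shifted[k] = ω_3^(1k) · X[k]
Shifted x = [2, 2, -2]

DFT(x[n-1]) = [2, 2.0000-3.4641i, 2.0000+3.4641i]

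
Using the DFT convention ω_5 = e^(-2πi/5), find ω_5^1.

ω_5^1 = e^(-2πi·1/5)
= cos(-2π·1/5) + i·sin(-2π·1/5)
= cos(-2π/5) + i·sin(-2π/5)

ω_5^1 = cos(-2π/5) + i·sin(-2π/5) = 0.3090-0.9511i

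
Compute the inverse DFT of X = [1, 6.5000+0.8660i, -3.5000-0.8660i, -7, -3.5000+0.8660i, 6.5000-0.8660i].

x[n] = (1/6) Σ(k=0 to 5) X[k] · e^(2πikn/6)

Computing each x[n]:
x[0] = 0
x[1] = 3
x[2] = -2
x[3] = -2
x[4] = -1
x[5] = 3

x = [0, 3, -2, -2, -1, 3]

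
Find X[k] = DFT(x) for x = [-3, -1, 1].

X[k] = Σ(n=0 to 2) x[n] · ω_3^(nk)
where ω_3 = e^(-2πi/3)

Computing each X[k]:
X[0] = -3
X[1] = -3.0000+1.7321i
X[2] = -3.0000-1.7321i

X = [-3, -3.0000+1.7321i, -3.0000-1.7321i]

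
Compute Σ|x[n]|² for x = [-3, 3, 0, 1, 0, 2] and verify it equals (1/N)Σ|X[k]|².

Time domain:
Σ|x[n]|² = |-3|² + |3|² + |0|² + |1|² + |0|² + |2|² = 23.0000

Frequency domain:
(1/6)Σ|X[k]|² = (1/6)(|3|² + |-1.5000-0.8660i|² + |-4.5000-0.8660i|² + |-9|² + |-4.5000+0.8660i|² + |-1.5000+0.8660i|²) = (1/6)·138.0000 = 23.0000

Both sides agree, confirming Parseval's theorem.

Σ|x[n]|² = (1/N)Σ|X[k]|² = 23.0000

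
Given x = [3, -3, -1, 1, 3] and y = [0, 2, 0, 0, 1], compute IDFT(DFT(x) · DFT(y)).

(x ⊛ y)[n] = Σ(m=0 to 4) x[m] · y[(n-m) mod 5]

Computing each output sample:
(x ⊛ y)[0] = 3
(x ⊛ y)[1] = 5
(x ⊛ y)[2] = -5
(x ⊛ y)[3] = 1
(x ⊛ y)[4] = 5

x ⊛ y = [3, 5, -5, 1, 5]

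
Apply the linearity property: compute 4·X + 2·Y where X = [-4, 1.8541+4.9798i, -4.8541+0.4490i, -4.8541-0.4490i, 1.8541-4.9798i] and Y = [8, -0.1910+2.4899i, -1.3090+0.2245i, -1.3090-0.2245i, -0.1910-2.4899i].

By linearity: DFT(4x + 2y) = 4·DFT(x) + 2·DFT(y)
= 4·[-4, 1.8541+4.9798i, -4.8541+0.4490i, -4.8541-0.4490i, 1.8541-4.9798i] + 2·[8, -0.1910+2.4899i, -1.3090+0.2245i, -1.3090-0.2245i, -0.1910-2.4899i]

Computing element-wise:
Z[0] = 4·(-4) + 2·(8) = 0
Z[1] = 4·(1.8541+4.9798i) + 2·(-0.1910+2.4899i) = 7.0344+24.8990i
Z[2] = 4·(-4.8541+0.4490i) + 2·(-1.3090+0.2245i) = -22.0344+2.2450i
Z[3] = 4·(-4.8541-0.4490i) + 2·(-1.3090-0.2245i) = -22.0344-2.2450i
Z[4] = 4·(1.8541-4.9798i) + 2·(-0.1910-2.4899i) = 7.0344-24.8990i

DFT(4x + 2y) = 4·X + 2·Y = [0, 7.0344+24.8990i, -22.0344+2.2450i, -22.0344-2.2450i, 7.0344-24.8990i]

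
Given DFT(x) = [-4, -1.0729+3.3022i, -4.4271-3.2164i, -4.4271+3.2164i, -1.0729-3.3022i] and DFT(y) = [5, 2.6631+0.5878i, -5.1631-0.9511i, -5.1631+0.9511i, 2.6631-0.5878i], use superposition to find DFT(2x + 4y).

By linearity: DFT(2x + 4y) = 2·DFT(x) + 4·DFT(y)
= 2·[-4, -1.0729+3.3022i, -4.4271-3.2164i, -4.4271+3.2164i, -1.0729-3.3022i] + 4·[5, 2.6631+0.5878i, -5.1631-0.9511i, -5.1631+0.9511i, 2.6631-0.5878i]

Computing element-wise:
Z[0] = 2·(-4) + 4·(5) = 12
Z[1] = 2·(-1.0729+3.3022i) + 4·(2.6631+0.5878i) = 8.5066+8.9556i
Z[2] = 2·(-4.4271-3.2164i) + 4·(-5.1631-0.9511i) = -29.5066-10.2372i
Z[3] = 2·(-4.4271+3.2164i) + 4·(-5.1631+0.9511i) = -29.5066+10.2372i
Z[4] = 2·(-1.0729-3.3022i) + 4·(2.6631-0.5878i) = 8.5066-8.9556i

DFT(2x + 4y) = 2·X + 4·Y = [12, 8.5066+8.9556i, -29.5066-10.2372i, -29.5066+10.2372i, 8.5066-8.9556i]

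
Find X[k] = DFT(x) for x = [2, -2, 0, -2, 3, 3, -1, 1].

X[k] = Σ(n=0 to 7) x[n] · ω_8^(nk)
where ω_8 = e^(-2πi/8)

Computing each X[k]:
X[0] = 4
X[1] = -2.4142+4.6569i
X[2] = 6-2i
X[3] = 0.4142+6.6569i
X[4] = 4
X[5] = 0.4142-6.6569i
X[6] = 6+2i
X[7] = -2.4142-4.6569i

X = [4, -2.4142+4.6569i, 6-2i, 0.4142+6.6569i, 4, 0.4142-6.6569i, 6+2i, -2.4142-4.6569i]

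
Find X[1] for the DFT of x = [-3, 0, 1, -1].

X[1] = Σ(n=0 to 3) x[n] · ω_4^(1n) where ω_4 = e^(-2πi/4)
= (-3)·ω_4^0 + (0)·ω_4^1 + (1)·ω_4^2 + (-1)·ω_4^3

X[1] = -4-1i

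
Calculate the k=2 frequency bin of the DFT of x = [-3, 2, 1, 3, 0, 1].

X[2] = Σ(n=0 to 5) x[n] · ω_6^(2n) where ω_6 = e^(-2πi/6)
= (-3)·ω_6^0 + (2)·ω_6^2 + (1)·ω_6^4 + (3)·ω_6^6 + (0)·ω_6^8 + (1)·ω_6^10

X[2] = -2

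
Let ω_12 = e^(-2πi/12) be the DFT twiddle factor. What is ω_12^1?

ω_12^1 = e^(-2πi·1/12)
= cos(-2π·1/12) + i·sin(-2π·1/12)
= cos(-2π/12) + i·sin(-2π/12)

ω_12^1 = cos(-2π/12) + i·sin(-2π/12) = 0.8660-0.5000i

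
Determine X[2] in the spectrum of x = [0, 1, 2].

X[2] = Σ(n=0 to 2) x[n] · ω_3^(2n) where ω_3 = e^(-2πi/3)
= (0)·ω_3^0 + (1)·ω_3^2 + (2)·ω_3^4

X[2] = -1.5000-0.8660i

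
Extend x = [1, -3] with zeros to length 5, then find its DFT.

Original 2-point DFT: [-2, 4]
Zero-padded 5-point DFT provides frequency interpolation.

DFT_5([x, 0, ...]) = [-2, 0.0729+2.8532i, 3.4271+1.7634i, 3.4271-1.7634i, 0.0729-2.8532i]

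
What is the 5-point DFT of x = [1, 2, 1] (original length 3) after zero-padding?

Original 3-point DFT: [4, -0.5000-0.8660i, -0.5000+0.8660i]
Zero-padded 5-point DFT provides frequency interpolation.

DFT_5([x, 0, ...]) = [4, 0.8090-2.4899i, -0.3090-0.2245i, -0.3090+0.2245i, 0.8090+2.4899i]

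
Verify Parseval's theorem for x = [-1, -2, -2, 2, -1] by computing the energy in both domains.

Time domain:
Σ|x[n]|² = |-1|² + |-2|² + |-2|² + |2|² + |-1|² = 14.0000

Frequency domain:
(1/5)Σ|X[k]|² = (1/5)(|-4|² + |-1.9271+3.3022i|² + |1.4271-3.2164i|² + |1.4271+3.2164i|² + |-1.9271-3.3022i|²) = (1/5)·70.0000 = 14.0000

Both sides agree, confirming Parseval's theorem.

Σ|x[n]|² = (1/N)Σ|X[k]|² = 14.0000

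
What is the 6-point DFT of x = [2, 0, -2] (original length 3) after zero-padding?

Original 3-point DFT: [0, 3.0000-1.7321i, 3.0000+1.7321i]
Zero-padded 6-point DFT provides frequency interpolation.

DFT_6([x, 0, ...]) = [0, 3.0000+1.7321i, 3.0000-1.7321i, 0, 3.0000+1.7321i, 3.0000-1.7321i]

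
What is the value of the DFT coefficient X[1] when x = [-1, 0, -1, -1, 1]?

X[1] = Σ(n=0 to 4) x[n] · ω_5^(1n) where ω_5 = e^(-2πi/5)
= (-1)·ω_5^0 + (0)·ω_5^1 + (-1)·ω_5^2 + (-1)·ω_5^3 + (1)·ω_5^4

X[1] = 0.9271+0.9511i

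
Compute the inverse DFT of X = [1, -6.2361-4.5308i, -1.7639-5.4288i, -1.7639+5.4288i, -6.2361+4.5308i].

x[n] = (1/5) Σ(k=0 to 4) X[k] · e^(2πikn/5)

Computing each x[n]:
x[0] = -3
x[1] = 3
x[2] = 1
x[3] = 3
x[4] = -3

x = [-3, 3, 1, 3, -3]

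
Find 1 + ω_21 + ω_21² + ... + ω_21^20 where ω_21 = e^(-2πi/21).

Sum of all nth roots of unity equals 0 for n > 1 (geometric series with r ≠ 1).

0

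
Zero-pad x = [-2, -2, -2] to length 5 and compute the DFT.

Original 3-point DFT: [-6, 0, 0]
Zero-padded 5-point DFT provides frequency interpolation.

DFT_5([x, 0, ...]) = [-6, -1.0000+3.0777i, -1.0000-0.7265i, -1.0000+0.7265i, -1.0000-3.0777i]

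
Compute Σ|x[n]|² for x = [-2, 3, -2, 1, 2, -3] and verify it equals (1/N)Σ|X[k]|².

Time domain:
Σ|x[n]|² = |-2|² + |3|² + |-2|² + |1|² + |2|² + |-3|² = 31.0000

Frequency domain:
(1/6)Σ|X[k]|² = (1/6)(|-1|² + |-3.0000-1.7321i|² + |-1.0000-8.6603i|² + |-3|² + |-1.0000+8.6603i|² + |-3.0000+1.7321i|²) = (1/6)·186.0000 = 31.0000

Both sides agree, confirming Parseval's theorem.

Σ|x[n]|² = (1/N)Σ|X[k]|² = 31.0000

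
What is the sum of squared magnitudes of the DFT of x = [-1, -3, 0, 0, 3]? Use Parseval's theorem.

Parseval: Σ|x[n]|² = (1/N)Σ|X[k]|², so Σ|X[k]|² = N·Σ|x[n]|² = 5·19.0000

Σ|X[k]|² = N·Σ|x[n]|² = 5·19.0000 = 95.0000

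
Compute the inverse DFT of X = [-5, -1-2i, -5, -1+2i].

x[n] = (1/4) Σ(k=0 to 3) X[k] · e^(2πikn/4)

Computing each x[n]:
x[0] = -3
x[1] = 1
x[2] = -2
x[3] = -1

x = [-3, 1, -2, -1]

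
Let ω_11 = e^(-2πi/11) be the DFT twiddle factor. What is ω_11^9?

ω_11^9 = e^(-2πi·9/11)
= cos(-2π·9/11) + i·sin(-2π·9/11)
= cos(-18π/11) + i·sin(-18π/11)

ω_11^9 = cos(-18π/11) + i·sin(-18π/11) = 0.4154+0.9096i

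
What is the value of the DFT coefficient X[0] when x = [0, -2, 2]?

X[0] = Σ(n=0 to 2) x[n] · ω_3^0 = Σ x[n]
= (0) + (-2) + (2)

X[0] = 0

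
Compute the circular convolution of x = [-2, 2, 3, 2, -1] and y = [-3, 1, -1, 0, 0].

(x ⊛ y)[n] = Σ(m=0 to 4) x[m] · y[(n-m) mod 5]

Computing each output sample:
(x ⊛ y)[0] = 3
(x ⊛ y)[1] = -7
(x ⊛ y)[2] = -5
(x ⊛ y)[3] = -5
(x ⊛ y)[4] = 2

x ⊛ y = [3, -7, -5, -5, 2]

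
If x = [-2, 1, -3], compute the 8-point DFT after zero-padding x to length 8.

Original 3-point DFT: [-4, -1.0000-3.4641i, -1.0000+3.4641i]
Zero-padded 8-point DFT provides frequency interpolation.

DFT_8([x, 0, ...]) = [-4, -1.2929+2.2929i, 1-1i, -2.7071-3.7071i, -6, -2.7071+3.7071i, 1+1i, -1.2929-2.2929i]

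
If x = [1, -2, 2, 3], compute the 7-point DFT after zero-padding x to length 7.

Original 4-point DFT: [4, -1+5i, 2, -1-5i]
Zero-padded 7-point DFT provides frequency interpolation.

DFT_7([x, 0, ...]) = [4, -3.3949-1.6878i, 1.5136+5.1631i, 3.3814-0.4934i, 3.3814+0.4934i, 1.5136-5.1631i, -3.3949+1.6878i]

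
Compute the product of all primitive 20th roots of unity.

The primitive 20th roots of unity are ω_20^k for k coprime to 20: k ∈ {1, 3, 7, 9, 11, 13, 17, 19}
Their product equals the constant term of the cyclotomic polynomial Φ_20(x) up to sign.
For n ≥ 3, the product of all primitive nth roots of unity is 1. (For n=1 it is 1; for n=2 it is -1.)

1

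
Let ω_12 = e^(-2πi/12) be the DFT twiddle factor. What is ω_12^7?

ω_12^7 = e^(-2πi·7/12)
= cos(-2π·7/12) + i·sin(-2π·7/12)
= cos(-14π/12) + i·sin(-14π/12)

ω_12^7 = cos(-14π/12) + i·sin(-14π/12) = -0.8660+0.5000i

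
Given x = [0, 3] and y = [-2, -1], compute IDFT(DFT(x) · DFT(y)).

(x ⊛ y)[n] = Σ(m=0 to 1) x[m] · y[(n-m) mod 2]

Computing each output sample:
(x ⊛ y)[0] = -3
(x ⊛ y)[1] = -6

x ⊛ y = [-3, -6]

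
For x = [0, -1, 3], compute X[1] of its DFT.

X[1] = Σ(n=0 to 2) x[n] · ω_3^(1n) where ω_3 = e^(-2πi/3)
= (0)·ω_3^0 + (-1)·ω_3^1 + (3)·ω_3^2

X[1] = -1.0000+3.4641i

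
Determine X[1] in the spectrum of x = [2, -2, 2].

X[1] = Σ(n=0 to 2) x[n] · ω_3^(1n) where ω_3 = e^(-2πi/3)
= (2)·ω_3^0 + (-2)·ω_3^1 + (2)·ω_3^2

X[1] = 2.0000+3.4641i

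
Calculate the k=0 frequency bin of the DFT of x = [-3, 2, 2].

X[0] = Σ(n=0 to 2) x[n] · ω_3^0 = Σ x[n]
= (-3) + (2) + (2)

X[0] = 1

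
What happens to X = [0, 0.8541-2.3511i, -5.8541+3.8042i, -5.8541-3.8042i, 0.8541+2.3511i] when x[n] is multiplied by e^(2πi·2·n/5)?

Modulation property: DFT(ω_5^(-2n)·x[n]) = X[(k-2) mod 5], so circularly shift X by 2 positions.

X[k-2] = [-5.8541-3.8042i, 0.8541+2.3511i, 0, 0.8541-2.3511i, -5.8541+3.8042i]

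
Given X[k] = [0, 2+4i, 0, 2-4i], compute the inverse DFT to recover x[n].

x[n] = (1/4) Σ(k=0 to 3) X[k] · e^(2πikn/4)

Computing each x[n]:
x[0] = 1
x[1] = -2
x[2] = -1
x[3] = 2

x = [1, -2, -1, 2]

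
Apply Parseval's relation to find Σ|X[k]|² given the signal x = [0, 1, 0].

Parseval: Σ|x[n]|² = (1/N)Σ|X[k]|², so Σ|X[k]|² = N·Σ|x[n]|² = 3·1.0000

Σ|X[k]|² = N·Σ|x[n]|² = 3·1.0000 = 3.0000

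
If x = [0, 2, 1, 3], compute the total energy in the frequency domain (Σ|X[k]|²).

Parseval: Σ|x[n]|² = (1/N)Σ|X[k]|², so Σ|X[k]|² = N·Σ|x[n]|² = 4·14.0000

Σ|X[k]|² = N·Σ|x[n]|² = 4·14.0000 = 56.0000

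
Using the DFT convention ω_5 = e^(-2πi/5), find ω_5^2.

ω_5^2 = e^(-2πi·2/5)
= cos(-2π·2/5) + i·sin(-2π·2/5)
= cos(-4π/5) + i·sin(-4π/5)

ω_5^2 = cos(-4π/5) + i·sin(-4π/5) = -0.8090-0.5878i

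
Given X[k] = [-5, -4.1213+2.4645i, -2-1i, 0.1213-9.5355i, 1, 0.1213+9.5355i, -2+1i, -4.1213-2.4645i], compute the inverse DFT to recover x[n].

x[n] = (1/8) Σ(k=0 to 7) X[k] · e^(2πikn/8)

Computing each x[n]:
x[0] = -2
x[1] = 0
x[2] = -3
x[3] = 1
x[4] = 0
x[5] = -1
x[6] = 3
x[7] = -3

x = [-2, 0, -3, 1, 0, -1, 3, -3]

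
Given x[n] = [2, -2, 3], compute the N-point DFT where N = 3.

X[k] = Σ(n=0 to 2) x[n] · ω_3^(nk)
where ω_3 = e^(-2πi/3)

Computing each X[k]:
X[0] = 3
X[1] = 1.5000+4.3301i
X[2] = 1.5000-4.3301i

X = [3, 1.5000+4.3301i, 1.5000-4.3301i]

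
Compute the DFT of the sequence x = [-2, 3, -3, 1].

X[k] = Σ(n=0 to 3) x[n] · ω_4^(nk)
where ω_4 = e^(-2πi/4)

Computing each X[k]:
X[0] = -1
X[1] = 1-2i
X[2] = -9
X[3] = 1+2i

X = [-1, 1-2i, -9, 1+2i]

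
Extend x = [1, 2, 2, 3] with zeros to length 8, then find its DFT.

Original 4-point DFT: [8, -1+1i, -2, -1-1i]
Zero-padded 8-point DFT provides frequency interpolation.

DFT_8([x, 0, ...]) = [8, 0.2929-5.5355i, -1+1i, 1.7071-1.5355i, -2, 1.7071+1.5355i, -1-1i, 0.2929+5.5355i]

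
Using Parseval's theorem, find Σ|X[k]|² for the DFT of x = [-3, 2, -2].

Parseval: Σ|x[n]|² = (1/N)Σ|X[k]|², so Σ|X[k]|² = N·Σ|x[n]|² = 3·17.0000

Σ|X[k]|² = N·Σ|x[n]|² = 3·17.0000 = 51.0000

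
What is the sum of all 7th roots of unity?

Sum of all nth roots of unity equals 0 for n > 1 (geometric series with r ≠ 1).

0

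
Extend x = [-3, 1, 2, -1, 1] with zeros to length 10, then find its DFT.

Original 5-point DFT: [0, -3.1910-1.7634i, -4.3090+2.8532i, -4.3090-2.8532i, -3.1910+1.7634i]
Zero-padded 10-point DFT provides frequency interpolation.

DFT_10([x, 0, ...]) = [0, -2.0729-2.1266i, -3.1910-1.7634i, -5.4271-1.3143i, -4.3090+2.8532i, 0, -4.3090-2.8532i, -5.4271+1.3143i, -3.1910+1.7634i, -2.0729+2.1266i]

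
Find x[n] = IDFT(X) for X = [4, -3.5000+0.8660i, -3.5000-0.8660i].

x[n] = (1/3) Σ(k=0 to 2) X[k] · e^(2πikn/3)

Computing each x[n]:
x[0] = -1
x[1] = 2
x[2] = 3

x = [-1, 2, 3]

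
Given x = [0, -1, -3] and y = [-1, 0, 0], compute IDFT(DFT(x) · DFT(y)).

(x ⊛ y)[n] = Σ(m=0 to 2) x[m] · y[(n-m) mod 3]

Computing each output sample:
(x ⊛ y)[0] = 0
(x ⊛ y)[1] = 1
(x ⊛ y)[2] = 3

x ⊛ y = [0, 1, 3]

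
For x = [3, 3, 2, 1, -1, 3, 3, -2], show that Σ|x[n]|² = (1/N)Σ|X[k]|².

Time domain:
Σ|x[n]|² = |3|² + |3|² + |2|² + |1|² + |-1|² + |3|² + |3|² + |-2|² = 46.0000

Frequency domain:
(1/8)Σ|X[k]|² = (1/8)(|12|² + |1.8787-1.1213i|² + |-3-7i|² + |6.1213-3.1213i|² + |2|² + |6.1213+3.1213i|² + |-3+7i|² + |1.8787+1.1213i|²) = (1/8)·368.0000 = 46.0000

Both sides agree, confirming Parseval's theorem.

Σ|x[n]|² = (1/N)Σ|X[k]|² = 46.0000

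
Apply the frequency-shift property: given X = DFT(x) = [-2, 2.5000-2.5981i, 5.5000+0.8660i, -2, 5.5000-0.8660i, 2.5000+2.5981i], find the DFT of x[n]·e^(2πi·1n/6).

Modulation property: DFT(ω_6^(-1n)·x[n]) = X[(k-1) mod 6], so circularly shift X by 1 positions.

X[k-1] = [2.5000+2.5981i, -2, 2.5000-2.5981i, 5.5000+0.8660i, -2, 5.5000-0.8660i]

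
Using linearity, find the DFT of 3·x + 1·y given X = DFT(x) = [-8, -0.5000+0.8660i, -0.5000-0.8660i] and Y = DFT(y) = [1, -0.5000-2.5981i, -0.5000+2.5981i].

By linearity: DFT(3x + 1y) = 3·DFT(x) + 1·DFT(y)
= 3·[-8, -0.5000+0.8660i, -0.5000-0.8660i] + 1·[1, -0.5000-2.5981i, -0.5000+2.5981i]

Computing element-wise:
Z[0] = 3·(-8) + 1·(1) = -23
Z[1] = 3·(-0.5000+0.8660i) + 1·(-0.5000-2.5981i) = -2.0000-0.0001i
Z[2] = 3·(-0.5000-0.8660i) + 1·(-0.5000+2.5981i) = -2.0000+0.0001i

DFT(3x + 1y) = 3·X + 1·Y = [-23, -2.0000-0.0001i, -2.0000+0.0001i]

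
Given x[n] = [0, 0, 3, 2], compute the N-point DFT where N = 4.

X[k] = Σ(n=0 to 3) x[n] · ω_4^(nk)
where ω_4 = e^(-2πi/4)

Computing each X[k]:
X[0] = 5
X[1] = -3+2i
X[2] = 1
X[3] = -3-2i

X = [5, -3+2i, 1, -3-2i]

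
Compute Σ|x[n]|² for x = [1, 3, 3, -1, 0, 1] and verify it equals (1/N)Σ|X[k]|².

Time domain:
Σ|x[n]|² = |1|² + |3|² + |3|² + |-1|² + |0|² + |1|² = 21.0000

Frequency domain:
(1/6)Σ|X[k]|² = (1/6)(|7|² + |2.5000-4.3301i|² + |-3.5000+0.8660i|² + |1|² + |-3.5000-0.8660i|² + |2.5000+4.3301i|²) = (1/6)·126.0000 = 21.0000

Both sides agree, confirming Parseval's theorem.

Σ|x[n]|² = (1/N)Σ|X[k]|² = 21.0000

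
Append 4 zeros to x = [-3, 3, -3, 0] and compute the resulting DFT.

Original 4-point DFT: [-3, -3i, -9, 3i]
Zero-padded 8-point DFT provides frequency interpolation.

DFT_8([x, 0, ...]) = [-3, -0.8787+0.8787i, -3i, -5.1213-5.1213i, -9, -5.1213+5.1213i, 3i, -0.8787-0.8787i]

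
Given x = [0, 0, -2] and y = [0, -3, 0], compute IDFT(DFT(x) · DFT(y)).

(x ⊛ y)[n] = Σ(m=0 to 2) x[m] · y[(n-m) mod 3]

Computing each output sample:
(x ⊛ y)[0] = 6
(x ⊛ y)[1] = 0
(x ⊛ y)[2] = 0

x ⊛ y = [6, 0, 0]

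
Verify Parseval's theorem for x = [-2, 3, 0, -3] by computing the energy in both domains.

Time domain:
Σ|x[n]|² = |-2|² + |3|² + |0|² + |-3|² = 22.0000

Frequency domain:
(1/4)Σ|X[k]|² = (1/4)(|-2|² + |-2-6i|² + |-2|² + |-2+6i|²) = (1/4)·88.0000 = 22.0000

Both sides agree, confirming Parseval's theorem.

Σ|x[n]|² = (1/N)Σ|X[k]|² = 22.0000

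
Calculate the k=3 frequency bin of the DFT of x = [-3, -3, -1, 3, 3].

X[3] = Σ(n=0 to 4) x[n] · ω_5^(3n) where ω_5 = e^(-2πi/5)
= (-3)·ω_5^0 + (-3)·ω_5^3 + (-1)·ω_5^6 + (3)·ω_5^9 + (3)·ω_5^12

X[3] = -2.3820+0.2775i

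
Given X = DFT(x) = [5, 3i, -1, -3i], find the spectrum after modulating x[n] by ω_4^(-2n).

Modulation property: DFT(ω_4^(-2n)·x[n]) = X[(k-2) mod 4], so circularly shift X by 2 positions.

X[k-2] = [-1, -3i, 5, 3i]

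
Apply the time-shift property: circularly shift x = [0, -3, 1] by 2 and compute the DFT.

Time shift by 2: X_shifted[k] = ω_3^(2k) · X[k]
Shifted x = [-3, 1, 0]

DFT(x[n-2]) = [-2, -3.5000-0.8660i, -3.5000+0.8660i]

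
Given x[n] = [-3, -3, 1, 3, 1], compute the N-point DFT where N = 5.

X[k] = Σ(n=0 to 4) x[n] · ω_5^(nk)
where ω_5 = e^(-2πi/5)

Computing each X[k]:
X[0] = -1
X[1] = -6.8541+4.9798i
X[2] = -0.1459+0.4490i
X[3] = -0.1459-0.4490i
X[4] = -6.8541-4.9798i

X = [-1, -6.8541+4.9798i, -0.1459+0.4490i, -0.1459-0.4490i, -6.8541-4.9798i]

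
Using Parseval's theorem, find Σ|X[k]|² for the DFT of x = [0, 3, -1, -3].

Parseval: Σ|x[n]|² = (1/N)Σ|X[k]|², so Σ|X[k]|² = N·Σ|x[n]|² = 4·19.0000

Σ|X[k]|² = N·Σ|x[n]|² = 4·19.0000 = 76.0000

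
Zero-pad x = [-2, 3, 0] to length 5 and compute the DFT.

Original 3-point DFT: [1, -3.5000-2.5981i, -3.5000+2.5981i]
Zero-padded 5-point DFT provides frequency interpolation.

DFT_5([x, 0, ...]) = [1, -1.0729-2.8532i, -4.4271-1.7634i, -4.4271+1.7634i, -1.0729+2.8532i]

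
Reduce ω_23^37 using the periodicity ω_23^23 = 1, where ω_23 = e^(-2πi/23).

Since ω_23^23 = 1, powers reduce modulo 23.
37 mod 23 = 14
So ω_23^37 = ω_23^14 = e^(-2πi·14/23)

ω_23^37 = ω_23^14 = -0.7757+0.6311i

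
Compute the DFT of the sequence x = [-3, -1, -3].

X[k] = Σ(n=0 to 2) x[n] · ω_3^(nk)
where ω_3 = e^(-2πi/3)

Computing each X[k]:
X[0] = -7
X[1] = -1.0000-1.7321i
X[2] = -1.0000+1.7321i

X = [-7, -1.0000-1.7321i, -1.0000+1.7321i]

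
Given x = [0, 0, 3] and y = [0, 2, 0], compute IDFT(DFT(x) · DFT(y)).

(x ⊛ y)[n] = Σ(m=0 to 2) x[m] · y[(n-m) mod 3]

Computing each output sample:
(x ⊛ y)[0] = 6
(x ⊛ y)[1] = 0
(x ⊛ y)[2] = 0

x ⊛ y = [6, 0, 0]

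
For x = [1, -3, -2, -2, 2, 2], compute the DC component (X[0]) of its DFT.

X[0] = Σ(n=0 to 5) x[n] · ω_6^0 = Σ x[n]
= (1) + (-3) + (-2) + (-2) + (2) + (2)

X[0] = -2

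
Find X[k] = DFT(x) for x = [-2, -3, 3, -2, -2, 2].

X[k] = Σ(n=0 to 5) x[n] · ω_6^(nk)
where ω_6 = e^(-2πi/6)

Computing each X[k]:
X[0] = -4
X[1] = -1
X[2] = -4.0000+8.6603i
X[3] = 2
X[4] = -4.0000-8.6603i
X[5] = -1

X = [-4, -1, -4.0000+8.6603i, 2, -4.0000-8.6603i, -1]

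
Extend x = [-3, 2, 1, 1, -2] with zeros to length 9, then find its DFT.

Original 5-point DFT: [-1, -4.6180-3.8042i, -2.3820-2.3511i, -2.3820+2.3511i, -4.6180+3.8042i]
Zero-padded 9-point DFT provides frequency interpolation.

DFT_9([x, 0, ...]) = [-1, 0.0851-2.4524i, -5.6245-2.7312i, -2.5000+0.8660i, -4.9606-2.8769i, -4.9606+2.8769i, -2.5000-0.8660i, -5.6245+2.7312i, 0.0851+2.4524i]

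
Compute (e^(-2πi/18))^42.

Since ω_18^18 = 1, powers reduce modulo 18.
42 mod 18 = 6
So ω_18^42 = ω_18^6 = e^(-2πi·6/18)

ω_18^42 = ω_18^6 = -0.5000-0.8660i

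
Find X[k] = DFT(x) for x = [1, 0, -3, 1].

X[k] = Σ(n=0 to 3) x[n] · ω_4^(nk)
where ω_4 = e^(-2πi/4)

Computing each X[k]:
X[0] = -1
X[1] = 4+1i
X[2] = -3
X[3] = 4-1i

X = [-1, 4+1i, -3, 4-1i]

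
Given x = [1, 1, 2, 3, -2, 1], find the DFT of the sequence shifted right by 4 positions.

Time shift by 4: X_shifted[k] = ω_6^(4k) · X[k]
Shifted x = [2, 3, -2, 1, 1, 1]

DFT(x[n-4]) = [6, 3.5000+0.8660i, 1.5000-4.3301i, -4, 1.5000+4.3301i, 3.5000-0.8660i]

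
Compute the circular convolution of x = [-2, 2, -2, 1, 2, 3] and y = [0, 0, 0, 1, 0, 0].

(x ⊛ y)[n] = Σ(m=0 to 5) x[m] · y[(n-m) mod 6]

Computing each output sample:
(x ⊛ y)[0] = 1
(x ⊛ y)[1] = 2
(x ⊛ y)[2] = 3
(x ⊛ y)[3] = -2
(x ⊛ y)[4] = 2
(x ⊛ y)[5] = -2

x ⊛ y = [1, 2, 3, -2, 2, -2]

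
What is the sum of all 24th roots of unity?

Sum of all nth roots of unity equals 0 for n > 1 (geometric series with r ≠ 1).

0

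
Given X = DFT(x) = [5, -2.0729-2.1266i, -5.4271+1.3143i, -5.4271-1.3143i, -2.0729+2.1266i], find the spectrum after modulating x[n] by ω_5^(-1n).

Modulation property: DFT(ω_5^(-1n)·x[n]) = X[(k-1) mod 5], so circularly shift X by 1 positions.

X[k-1] = [-2.0729+2.1266i, 5, -2.0729-2.1266i, -5.4271+1.3143i, -5.4271-1.3143i]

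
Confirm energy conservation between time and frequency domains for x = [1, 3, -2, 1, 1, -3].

Time domain:
Σ|x[n]|² = |1|² + |3|² + |-2|² + |1|² + |1|² + |-3|² = 25.0000

Frequency domain:
(1/6)Σ|X[k]|² = (1/6)(|1|² + |0.5000-2.5981i|² + |2.5000-7.7942i|² + |-1|² + |2.5000+7.7942i|² + |0.5000+2.5981i|²) = (1/6)·150.0000 = 25.0000

Both sides agree, confirming Parseval's theorem.

Σ|x[n]|² = (1/N)Σ|X[k]|² = 25.0000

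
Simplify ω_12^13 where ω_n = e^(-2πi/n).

Since ω_12^12 = 1, powers reduce modulo 12.
13 mod 12 = 1
So ω_12^13 = ω_12^1 = e^(-2πi·1/12)

ω_12^13 = ω_12^1 = 0.8660-0.5000i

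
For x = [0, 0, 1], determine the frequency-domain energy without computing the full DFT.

Parseval: Σ|x[n]|² = (1/N)Σ|X[k]|², so Σ|X[k]|² = N·Σ|x[n]|² = 3·1.0000

Σ|X[k]|² = N·Σ|x[n]|² = 3·1.0000 = 3.0000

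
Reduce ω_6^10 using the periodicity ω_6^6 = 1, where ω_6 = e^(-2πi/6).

Since ω_6^6 = 1, powers reduce modulo 6.
10 mod 6 = 4
So ω_6^10 = ω_6^4 = e^(-2πi·4/6)

ω_6^10 = ω_6^4 = -0.5000+0.8660i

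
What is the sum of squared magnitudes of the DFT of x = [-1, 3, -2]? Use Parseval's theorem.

Parseval: Σ|x[n]|² = (1/N)Σ|X[k]|², so Σ|X[k]|² = N·Σ|x[n]|² = 3·14.0000

Σ|X[k]|² = N·Σ|x[n]|² = 3·14.0000 = 42.0000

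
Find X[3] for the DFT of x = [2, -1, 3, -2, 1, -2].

X[3] = Σ(n=0 to 5) x[n] · ω_6^(3n) where ω_6 = e^(-2πi/6)
= (2)·ω_6^0 + (-1)·ω_6^3 + (3)·ω_6^6 + (-2)·ω_6^9 + (1)·ω_6^12 + (-2)·ω_6^15

X[3] = 11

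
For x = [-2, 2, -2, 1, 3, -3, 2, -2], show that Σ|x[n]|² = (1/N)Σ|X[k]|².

Time domain:
Σ|x[n]|² = |-2|² + |2|² + |-2|² + |1|² + |3|² + |-3|² + |2|² + |-2|² = 39.0000

Frequency domain:
(1/8)Σ|X[k]|² = (1/8)(|-1|² + |-3.5858-1.6569i|² + |1|² + |-6.4142-9.6569i|² + |3|² + |-6.4142+9.6569i|² + |1|² + |-3.5858+1.6569i|²) = (1/8)·312.0000 = 39.0000

Both sides agree, confirming Parseval's theorem.

Σ|x[n]|² = (1/N)Σ|X[k]|² = 39.0000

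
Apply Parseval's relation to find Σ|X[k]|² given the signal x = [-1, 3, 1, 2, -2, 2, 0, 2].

Parseval: Σ|x[n]|² = (1/N)Σ|X[k]|², so Σ|X[k]|² = N·Σ|x[n]|² = 8·27.0000

Σ|X[k]|² = N·Σ|x[n]|² = 8·27.0000 = 216.0000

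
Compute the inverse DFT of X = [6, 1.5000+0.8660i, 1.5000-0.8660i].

x[n] = (1/3) Σ(k=0 to 2) X[k] · e^(2πikn/3)

Computing each x[n]:
x[0] = 3
x[1] = 1
x[2] = 2

x = [3, 1, 2]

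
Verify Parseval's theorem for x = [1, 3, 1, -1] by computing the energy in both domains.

Time domain:
Σ|x[n]|² = |1|² + |3|² + |1|² + |-1|² = 12.0000

Frequency domain:
(1/4)Σ|X[k]|² = (1/4)(|4|² + |-4i|² + |0|² + |4i|²) = (1/4)·48.0000 = 12.0000

Both sides agree, confirming Parseval's theorem.

Σ|x[n]|² = (1/N)Σ|X[k]|² = 12.0000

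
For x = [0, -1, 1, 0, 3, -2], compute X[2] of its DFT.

X[2] = Σ(n=0 to 5) x[n] · ω_6^(2n) where ω_6 = e^(-2πi/6)
= (0)·ω_6^0 + (-1)·ω_6^2 + (1)·ω_6^4 + (0)·ω_6^6 + (3)·ω_6^8 + (-2)·ω_6^10

X[2] = -0.5000-2.5981i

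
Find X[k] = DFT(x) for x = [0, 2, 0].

X[k] = Σ(n=0 to 2) x[n] · ω_3^(nk)
where ω_3 = e^(-2πi/3)

Computing each X[k]:
X[0] = 2
X[1] = -1.0000-1.7321i
X[2] = -1.0000+1.7321i

X = [2, -1.0000-1.7321i, -1.0000+1.7321i]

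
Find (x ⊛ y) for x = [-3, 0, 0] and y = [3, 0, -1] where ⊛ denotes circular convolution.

(x ⊛ y)[n] = Σ(m=0 to 2) x[m] · y[(n-m) mod 3]

Computing each output sample:
(x ⊛ y)[0] = -9
(x ⊛ y)[1] = 0
(x ⊛ y)[2] = 3

x ⊛ y = [-9, 0, 3]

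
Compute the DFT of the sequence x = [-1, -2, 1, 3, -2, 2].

X[k] = Σ(n=0 to 5) x[n] · ω_6^(nk)
where ω_6 = e^(-2πi/6)

Computing each X[k]:
X[0] = 1
X[1] = -3.5000+0.8660i
X[2] = 2.5000+6.0622i
X[3] = -5
X[4] = 2.5000-6.0622i
X[5] = -3.5000-0.8660i

X = [1, -3.5000+0.8660i, 2.5000+6.0622i, -5, 2.5000-6.0622i, -3.5000-0.8660i]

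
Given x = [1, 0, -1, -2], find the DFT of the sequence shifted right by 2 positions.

Time shift by 2: X_shifted[k] = ω_4^(2k) · X[k]
Shifted x = [-1, -2, 1, 0]

DFT(x[n-2]) = [-2, -2+2i, 2, -2-2i]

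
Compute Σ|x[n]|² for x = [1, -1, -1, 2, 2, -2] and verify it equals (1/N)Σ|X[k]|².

Time domain:
Σ|x[n]|² = |1|² + |-1|² + |-1|² + |2|² + |2|² + |-2|² = 15.0000

Frequency domain:
(1/6)Σ|X[k]|² = (1/6)(|1|² + |-3.0000+1.7321i|² + |4.0000-3.4641i|² + |3|² + |4.0000+3.4641i|² + |-3.0000-1.7321i|²) = (1/6)·90.0000 = 15.0000

Both sides agree, confirming Parseval's theorem.

Σ|x[n]|² = (1/N)Σ|X[k]|² = 15.0000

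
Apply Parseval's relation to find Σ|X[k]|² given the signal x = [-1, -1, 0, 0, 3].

Parseval: Σ|x[n]|² = (1/N)Σ|X[k]|², so Σ|X[k]|² = N·Σ|x[n]|² = 5·11.0000

Σ|X[k]|² = N·Σ|x[n]|² = 5·11.0000 = 55.0000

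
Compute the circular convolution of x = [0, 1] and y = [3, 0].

(x ⊛ y)[n] = Σ(m=0 to 1) x[m] · y[(n-m) mod 2]

Computing each output sample:
(x ⊛ y)[0] = 0
(x ⊛ y)[1] = 3

x ⊛ y = [0, 3]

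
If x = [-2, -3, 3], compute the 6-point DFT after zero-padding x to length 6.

Original 3-point DFT: [-2, -2.0000+5.1962i, -2.0000-5.1962i]
Zero-padded 6-point DFT provides frequency interpolation.

DFT_6([x, 0, ...]) = [-2, -5, -2.0000+5.1962i, 4, -2.0000-5.1962i, -5]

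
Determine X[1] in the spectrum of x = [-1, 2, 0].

X[1] = Σ(n=0 to 2) x[n] · ω_3^(1n) where ω_3 = e^(-2πi/3)
= (-1)·ω_3^0 + (2)·ω_3^1 + (0)·ω_3^2

X[1] = -2.0000-1.7321i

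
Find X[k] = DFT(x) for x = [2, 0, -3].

X[k] = Σ(n=0 to 2) x[n] · ω_3^(nk)
where ω_3 = e^(-2πi/3)

Computing each X[k]:
X[0] = -1
X[1] = 3.5000-2.5981i
X[2] = 3.5000+2.5981i

X = [-1, 3.5000-2.5981i, 3.5000+2.5981i]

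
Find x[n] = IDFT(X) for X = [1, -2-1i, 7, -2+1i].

x[n] = (1/4) Σ(k=0 to 3) X[k] · e^(2πikn/4)

Computing each x[n]:
x[0] = 1
x[1] = -1
x[2] = 3
x[3] = -2

x = [1, -1, 3, -2]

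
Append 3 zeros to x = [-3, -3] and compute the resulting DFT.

Original 2-point DFT: [-6, 0]
Zero-padded 5-point DFT provides frequency interpolation.

DFT_5([x, 0, ...]) = [-6, -3.9271+2.8532i, -0.5729+1.7634i, -0.5729-1.7634i, -3.9271-2.8532i]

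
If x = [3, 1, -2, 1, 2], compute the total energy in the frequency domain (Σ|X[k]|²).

Parseval: Σ|x[n]|² = (1/N)Σ|X[k]|², so Σ|X[k]|² = N·Σ|x[n]|² = 5·19.0000

Σ|X[k]|² = N·Σ|x[n]|² = 5·19.0000 = 95.0000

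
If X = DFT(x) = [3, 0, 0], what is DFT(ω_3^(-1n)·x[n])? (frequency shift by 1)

Modulation property: DFT(ω_3^(-1n)·x[n]) = X[(k-1) mod 3], so circularly shift X by 1 positions.

X[k-1] = [0, 3, 0]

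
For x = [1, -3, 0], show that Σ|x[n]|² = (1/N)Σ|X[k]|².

Time domain:
Σ|x[n]|² = |1|² + |-3|² + |0|² = 10.0000

Frequency domain:
(1/3)Σ|X[k]|² = (1/3)(|-2|² + |2.5000+2.5981i|² + |2.5000-2.5981i|²) = (1/3)·30.0000 = 10.0000

Both sides agree, confirming Parseval's theorem.

Σ|x[n]|² = (1/N)Σ|X[k]|² = 10.0000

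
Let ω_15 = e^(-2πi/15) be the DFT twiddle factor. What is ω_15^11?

ω_15^11 = e^(-2πi·11/15)
= cos(-2π·11/15) + i·sin(-2π·11/15)
= cos(-22π/15) + i·sin(-22π/15)

ω_15^11 = cos(-22π/15) + i·sin(-22π/15) = -0.1045+0.9945i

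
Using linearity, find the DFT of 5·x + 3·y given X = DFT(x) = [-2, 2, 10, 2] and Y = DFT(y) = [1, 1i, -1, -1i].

By linearity: DFT(5x + 3y) = 5·DFT(x) + 3·DFT(y)
= 5·[-2, 2, 10, 2] + 3·[1, 1i, -1, -1i]

Computing element-wise:
Z[0] = 5·(-2) + 3·(1) = -7
Z[1] = 5·(2) + 3·(1i) = 10+3i
Z[2] = 5·(10) + 3·(-1) = 47
Z[3] = 5·(2) + 3·(-1i) = 10-3i

DFT(5x + 3y) = 5·X + 3·Y = [-7, 10+3i, 47, 10-3i]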